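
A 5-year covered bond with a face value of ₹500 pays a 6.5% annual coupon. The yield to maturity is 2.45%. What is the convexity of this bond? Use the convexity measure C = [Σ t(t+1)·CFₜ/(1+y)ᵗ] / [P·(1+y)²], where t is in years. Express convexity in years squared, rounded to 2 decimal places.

24.62

With y = 0.0245:
  t   CF        PV=CF/(1+0.0245)^t    t·PV        t(t+1)·PV
  1        32.50        31.7228        31.7228          63.4456
  2        32.50        30.9642        61.9283         185.7850
  3        32.50        30.2237        90.6711         362.6843
  4        32.50        29.5009       118.0037         590.0183
  5       532.50       471.8020     2,359.0101      14,154.0607
  Σ                    594.2136     2,661.3360      15,355.9939
P = 594.2136.
Convexity = Σ t(t+1)·PV / [P·(1+y)²] = 15,355.9939 / (594.2136 × 1.049600) = 24.62133.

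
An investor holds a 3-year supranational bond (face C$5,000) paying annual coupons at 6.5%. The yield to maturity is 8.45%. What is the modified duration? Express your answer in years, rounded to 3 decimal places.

Periodic yield y = 0.0845. First find Macaulay duration:
  t   CF        PV=CF/(1+0.0845)^t    t·PV
  1       325.00       299.6773       299.6773
  2       325.00       276.3276       552.6552
  3     5,325.00     4,174.7545    12,524.2635
  Σ                  4,750.7594    13,376.5960
P = 4,750.7594; Macaulay duration = 13,376.5960 / 4,750.7594 = 2.81568 years.
Modified duration = D_Mac / (1 + y) = 2.81568 / 1.0845 = 2.59629 years.

2.596 years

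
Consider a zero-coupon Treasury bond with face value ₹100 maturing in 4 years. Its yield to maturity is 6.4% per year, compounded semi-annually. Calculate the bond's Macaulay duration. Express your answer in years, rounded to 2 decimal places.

4.00 years

A zero-coupon bond has a single cash flow at maturity, so its Macaulay duration equals its maturity: 4 years.
(Equivalently: 8 semi-annual periods ÷ 2 = 4 years.)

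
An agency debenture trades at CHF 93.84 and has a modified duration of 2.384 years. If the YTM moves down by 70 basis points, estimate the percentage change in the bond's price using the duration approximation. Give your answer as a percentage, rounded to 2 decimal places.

+1.67%

Duration approximation: ΔP/P ≈ -D_mod · Δy = -2.384 × (-0.007) = +0.016688.
As a percentage: +1.6688%.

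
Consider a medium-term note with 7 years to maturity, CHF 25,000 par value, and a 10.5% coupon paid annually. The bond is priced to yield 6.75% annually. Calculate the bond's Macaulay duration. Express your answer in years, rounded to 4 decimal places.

Periodic yield y = 0.0675. Discount each cash flow and weight by its year:
  t   CF        PV=CF/(1+0.0675)^t    t·PV
  1     2,625.00     2,459.0164     2,459.0164
  2     2,625.00     2,303.5282     4,607.0565
  3     2,625.00     2,157.8719     6,473.6157
  4     2,625.00     2,021.4257     8,085.7026
  5     2,625.00     1,893.6072     9,468.0358
  6     2,625.00     1,773.8709    10,643.2253
  7    27,625.00    17,487.4748   122,412.3234
  Σ                 30,096.7950   164,148.9757
Price P = Σ PV = 30,096.7950.
Macaulay duration = Σ(t·PV) / P = 164,148.9757 / 30,096.7950 = 5.45404 years.

5.4540 years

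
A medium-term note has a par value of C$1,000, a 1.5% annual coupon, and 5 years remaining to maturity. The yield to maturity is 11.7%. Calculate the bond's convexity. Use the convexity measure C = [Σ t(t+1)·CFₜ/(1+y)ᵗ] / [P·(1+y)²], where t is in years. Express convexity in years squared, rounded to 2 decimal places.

22.83

With y = 0.117:
  t   CF        PV=CF/(1+0.117)^t    t·PV        t(t+1)·PV
  1        15.00        13.4288        13.4288          26.8577
  2        15.00        12.0222        24.0445          72.1334
  3        15.00        10.7630        32.2889         129.1555
  4        15.00         9.6356        38.5424         192.7119
  5     1,015.00       583.7141     2,918.5705      17,511.4227
  Σ                    629.5637     3,026.8750      17,932.2812
P = 629.5637.
Convexity = Σ t(t+1)·PV / [P·(1+y)²] = 17,932.2812 / (629.5637 × 1.247689) = 22.82914.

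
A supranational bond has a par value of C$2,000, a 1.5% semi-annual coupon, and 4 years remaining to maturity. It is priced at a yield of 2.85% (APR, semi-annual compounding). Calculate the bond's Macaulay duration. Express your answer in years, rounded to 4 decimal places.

Periodic yield y = 0.01425. Discount each cash flow and weight by its period:
  t   CF        PV=CF/(1+0.01425)^t    t·PV
  1        15.00        14.7893        14.7893
  2        15.00        14.5815        29.1629
  3        15.00        14.3766        43.1298
  4        15.00        14.1746        56.6984
  5        15.00        13.9755        69.8773
  6        15.00        13.7791        82.6747
  7        15.00        13.5855        95.0986
  8     2,015.00     1,799.3470    14,394.7758
  Σ                  1,898.6090    14,786.2069
Price P = Σ PV = 1,898.6090.
Macaulay duration = Σ(t·PV) / P = 14,786.2069 / 1,898.6090 = 7.78792 half-year periods.
In years: 7.78792 / 2 = 3.89396 years.

3.8940 years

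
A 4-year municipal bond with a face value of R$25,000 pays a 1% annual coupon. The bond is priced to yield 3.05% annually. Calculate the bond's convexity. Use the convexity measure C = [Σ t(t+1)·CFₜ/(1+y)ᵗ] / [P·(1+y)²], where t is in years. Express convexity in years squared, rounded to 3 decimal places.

18.447

With y = 0.0305:
  t   CF        PV=CF/(1+0.0305)^t    t·PV        t(t+1)·PV
  1       250.00       242.6007       242.6007         485.2014
  2       250.00       235.4204       470.8407       1,412.5222
  3       250.00       228.4526       685.3577       2,741.4307
  4    25,250.00    22,390.7890    89,563.1561     447,815.7806
  Σ                 23,097.2626    90,961.9552     452,454.9348
P = 23,097.2626.
Convexity = Σ t(t+1)·PV / [P·(1+y)²] = 452,454.9348 / (23,097.2626 × 1.061930) = 18.44671.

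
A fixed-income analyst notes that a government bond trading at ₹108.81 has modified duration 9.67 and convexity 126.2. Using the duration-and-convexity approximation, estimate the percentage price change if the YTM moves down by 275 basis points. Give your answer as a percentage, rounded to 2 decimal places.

+31.36%

Duration effect: -D_mod·Δy = -9.67 × (-0.0275) = +0.265925
Convexity effect: ½·C·(Δy)² = 0.5 × 126.2 × (-0.0275)² = +0.047719375
ΔP/P ≈ +0.265925 + 0.047719375 = +0.313644375
= +31.3644375%.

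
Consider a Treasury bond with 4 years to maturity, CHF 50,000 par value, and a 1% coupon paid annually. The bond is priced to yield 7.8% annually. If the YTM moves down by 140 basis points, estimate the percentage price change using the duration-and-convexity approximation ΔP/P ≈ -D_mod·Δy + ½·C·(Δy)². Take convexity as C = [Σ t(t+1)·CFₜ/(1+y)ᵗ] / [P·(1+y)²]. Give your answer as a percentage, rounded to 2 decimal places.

With y = 0.078:
  t   CF        PV=CF/(1+0.078)^t    t·PV        t(t+1)·PV
  1       500.00       463.8219       463.8219         927.6438
  2       500.00       430.2615       860.5230       2,581.5690
  3       500.00       399.1294     1,197.3882       4,789.5528
  4    50,500.00    37,395.2409   149,580.9634     747,904.8170
  Σ                 38,688.4536   152,102.6965     756,203.5826
P = 38,688.4536; D_Mac = 3.93148 yrs; D_mod = 3.64701 yrs; C = 16.81976.
Duration effect: -3.64701 × (-0.014) = +0.051058
Convexity effect: 0.5 × 16.81976 × (-0.014)² = +0.0016483
ΔP/P ≈ +0.051058 + 0.0016483 = +0.052706 = +5.2706%.

+5.27%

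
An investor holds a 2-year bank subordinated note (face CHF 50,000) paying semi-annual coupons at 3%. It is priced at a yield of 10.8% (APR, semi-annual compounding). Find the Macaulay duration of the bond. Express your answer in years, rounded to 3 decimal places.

Periodic yield y = 0.054. Discount each cash flow and weight by its period:
  t   CF        PV=CF/(1+0.054)^t    t·PV
  1       750.00       711.5750       711.5750
  2       750.00       675.1186     1,350.2371
  3       750.00       640.5299     1,921.5898
  4    50,750.00    41,121.9408   164,487.7630
  Σ                 43,149.1642   168,471.1649
Price P = Σ PV = 43,149.1642.
Macaulay duration = Σ(t·PV) / P = 168,471.1649 / 43,149.1642 = 3.90439 half-year periods.
In years: 3.90439 / 2 = 1.95219 years.

1.952 years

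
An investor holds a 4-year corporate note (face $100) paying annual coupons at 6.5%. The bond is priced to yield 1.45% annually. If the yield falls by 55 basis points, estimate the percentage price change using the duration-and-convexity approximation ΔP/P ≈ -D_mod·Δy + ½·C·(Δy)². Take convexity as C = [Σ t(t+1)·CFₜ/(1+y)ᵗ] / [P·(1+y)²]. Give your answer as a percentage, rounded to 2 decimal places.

With y = 0.0145:
  t   CF        PV=CF/(1+0.0145)^t    t·PV        t(t+1)·PV
  1         6.50         6.4071         6.4071          12.8142
  2         6.50         6.3155        12.6310          37.8931
  3         6.50         6.2253        18.6758          74.7031
  4       106.50       100.5406       402.1623       2,010.8117
  Σ                    119.4885       439.8762       2,136.2221
P = 119.4885; D_Mac = 3.68133 yrs; D_mod = 3.62871 yrs; C = 17.37066.
Duration effect: -3.62871 × (-0.0055) = +0.019958
Convexity effect: 0.5 × 17.37066 × (-0.0055)² = +0.0002627
ΔP/P ≈ +0.019958 + 0.0002627 = +0.020221 = +2.0221%.

+2.02%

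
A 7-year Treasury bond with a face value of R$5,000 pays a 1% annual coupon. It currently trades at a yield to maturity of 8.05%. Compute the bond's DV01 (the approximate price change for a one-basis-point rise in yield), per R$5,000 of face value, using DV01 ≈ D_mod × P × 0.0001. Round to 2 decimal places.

Periodic yield y = 0.0805.
  t   CF        PV=CF/(1+0.0805)^t    t·PV
  1        50.00        46.2749        46.2749
  2        50.00        42.8273        85.6546
  3        50.00        39.6365       118.9096
  4        50.00        36.6835       146.7341
  5        50.00        33.9505       169.7525
  6        50.00        31.4211       188.5266
  7     5,050.00     2,937.0949    20,559.6643
  Σ                  3,167.8887    21,315.5165
P = 3,167.8887; D_Mac = 6.72862 yrs; D_mod = 6.22732 yrs.
DV01 ≈ 6.22732 × 3,167.8887 × 0.0001 = 1.972746.

R$1.97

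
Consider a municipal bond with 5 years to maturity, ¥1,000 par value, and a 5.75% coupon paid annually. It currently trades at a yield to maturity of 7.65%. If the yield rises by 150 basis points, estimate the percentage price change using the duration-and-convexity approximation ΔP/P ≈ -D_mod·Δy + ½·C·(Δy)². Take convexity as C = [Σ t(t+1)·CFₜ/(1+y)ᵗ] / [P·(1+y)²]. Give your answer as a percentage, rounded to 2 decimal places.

-5.97%

With y = 0.0765:
  t   CF        PV=CF/(1+0.0765)^t    t·PV        t(t+1)·PV
  1        57.50        53.4138        53.4138         106.8277
  2        57.50        49.6181        99.2361         297.7084
  3        57.50        46.0920       138.2761         553.1042
  4        57.50        42.8166       171.2662         856.3311
  5     1,057.50       731.4931     3,657.4653      21,944.7916
  Σ                    923.4335     4,119.6575      23,758.7629
P = 923.4335; D_Mac = 4.46124 yrs; D_mod = 4.14421 yrs; C = 22.20190.
Duration effect: -4.14421 × (+0.015) = -0.062163
Convexity effect: 0.5 × 22.20190 × (0.015)² = +0.0024977
ΔP/P ≈ -0.062163 + 0.0024977 = -0.059665 = -5.9665%.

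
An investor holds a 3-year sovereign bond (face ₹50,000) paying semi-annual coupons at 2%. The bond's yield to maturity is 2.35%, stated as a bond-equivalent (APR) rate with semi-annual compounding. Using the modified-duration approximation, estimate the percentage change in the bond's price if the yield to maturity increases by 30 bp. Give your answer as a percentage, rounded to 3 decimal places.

-0.868%

Periodic yield y = 0.01175. Modified duration first:
  t   CF        PV=CF/(1+0.01175)^t    t·PV
  1       500.00       494.1932       494.1932
  2       500.00       488.4539       976.9078
  3       500.00       482.7812     1,448.3437
  4       500.00       477.1744     1,908.6977
  5       500.00       471.6327     2,358.1637
  6    50,500.00    47,081.6961   282,490.1766
  Σ                 49,495.9316   289,676.4826
P = 49,495.9316; D_Mac = 5.85253 half-year periods = 2.92627 yrs; D_mod = 2.92627/(1+0.01175) = 2.89228 yrs.
ΔP/P ≈ -D_mod · Δy = -2.89228 × (+0.003) = -0.008677 = -0.8677%.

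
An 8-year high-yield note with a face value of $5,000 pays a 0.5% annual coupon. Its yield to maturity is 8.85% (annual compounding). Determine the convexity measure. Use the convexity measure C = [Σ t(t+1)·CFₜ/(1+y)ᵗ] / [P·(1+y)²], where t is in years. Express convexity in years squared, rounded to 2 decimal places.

58.73

With y = 0.0885:
  t   CF        PV=CF/(1+0.0885)^t    t·PV        t(t+1)·PV
  1        25.00        22.9674        22.9674          45.9348
  2        25.00        21.1000        42.2001         126.6002
  3        25.00        19.3845        58.1535         232.6141
  4        25.00        17.8085        71.2338         356.1691
  5        25.00        16.3605        81.8027         490.8164
  6        25.00        15.0304        90.1822         631.2752
  7        25.00        13.8083        96.6583         773.2662
  8     5,025.00     2,549.8146    20,398.5166     183,586.6493
  Σ                  2,676.2742    20,861.7146     186,243.3252
P = 2,676.2742.
Convexity = Σ t(t+1)·PV / [P·(1+y)²] = 186,243.3252 / (2,676.2742 × 1.184832) = 58.73450.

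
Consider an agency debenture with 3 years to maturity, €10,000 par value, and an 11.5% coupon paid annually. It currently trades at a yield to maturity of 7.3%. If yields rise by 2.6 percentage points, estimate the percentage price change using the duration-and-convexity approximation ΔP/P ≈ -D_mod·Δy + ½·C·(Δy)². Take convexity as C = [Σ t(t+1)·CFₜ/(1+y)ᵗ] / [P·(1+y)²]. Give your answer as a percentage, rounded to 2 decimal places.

-6.28%

With y = 0.073:
  t   CF        PV=CF/(1+0.073)^t    t·PV        t(t+1)·PV
  1     1,150.00     1,071.7614     1,071.7614       2,143.5228
  2     1,150.00       998.8457     1,997.6914       5,993.0741
  3    11,150.00     9,025.5921    27,076.7763     108,307.1050
  Σ                 11,096.1992    30,146.2290     116,443.7019
P = 11,096.1992; D_Mac = 2.71681 yrs; D_mod = 2.53197 yrs; C = 9.11470.
Duration effect: -2.53197 × (+0.026) = -0.065831
Convexity effect: 0.5 × 9.11470 × (0.026)² = +0.0030808
ΔP/P ≈ -0.065831 + 0.0030808 = -0.062751 = -6.2751%.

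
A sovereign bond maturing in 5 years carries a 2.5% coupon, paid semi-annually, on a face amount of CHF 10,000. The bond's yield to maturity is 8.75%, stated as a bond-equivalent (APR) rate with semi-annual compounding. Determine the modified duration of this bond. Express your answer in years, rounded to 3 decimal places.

Periodic yield y = 0.04375. First find Macaulay duration:
  t   CF        PV=CF/(1+0.04375)^t    t·PV
  1       125.00       119.7605       119.7605
  2       125.00       114.7406       229.4812
  3       125.00       109.9311       329.7933
  4       125.00       105.3232       421.2928
  5       125.00       100.9085       504.5423
  6       125.00        96.6788       580.0726
  7       125.00        92.6264       648.3845
  8       125.00        88.7438       709.9505
  9       125.00        85.0240       765.2161
  10   10,125.00     6,598.2710    65,982.7097
  Σ                  7,512.0077    70,291.2035
P = 7,512.0077; Macaulay duration = 70,291.2035 / 7,512.0077 = 9.35718 half-year periods = 4.67859 years.
Modified duration = D_Mac / (1 + y) = 4.67859 / 1.04375 = 4.48248 years.

4.482 years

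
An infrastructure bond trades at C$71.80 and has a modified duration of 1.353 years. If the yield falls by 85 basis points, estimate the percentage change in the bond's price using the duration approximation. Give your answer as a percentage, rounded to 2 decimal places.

+1.15%

Duration approximation: ΔP/P ≈ -D_mod · Δy = -1.353 × (-0.0085) = +0.0115005.
As a percentage: +1.15005%.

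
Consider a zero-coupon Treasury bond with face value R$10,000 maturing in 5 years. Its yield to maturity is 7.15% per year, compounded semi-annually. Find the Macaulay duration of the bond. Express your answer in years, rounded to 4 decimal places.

5.0000 years

A zero-coupon bond has a single cash flow at maturity, so its Macaulay duration equals its maturity: 5 years.
(Equivalently: 10 semi-annual periods ÷ 2 = 5 years.)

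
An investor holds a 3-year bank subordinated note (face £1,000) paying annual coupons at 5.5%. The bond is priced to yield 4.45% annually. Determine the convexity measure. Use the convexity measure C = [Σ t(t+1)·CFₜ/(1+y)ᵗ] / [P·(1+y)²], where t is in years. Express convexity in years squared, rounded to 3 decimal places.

With y = 0.0445:
  t   CF        PV=CF/(1+0.0445)^t    t·PV        t(t+1)·PV
  1        55.00        52.6568        52.6568         105.3135
  2        55.00        50.4134       100.8268         302.4803
  3     1,055.00       925.8212     2,777.4636      11,109.8545
  Σ                  1,028.8914     2,930.9472      11,517.6484
P = 1,028.8914.
Convexity = Σ t(t+1)·PV / [P·(1+y)²] = 11,517.6484 / (1,028.8914 × 1.090980) = 10.26071.

10.261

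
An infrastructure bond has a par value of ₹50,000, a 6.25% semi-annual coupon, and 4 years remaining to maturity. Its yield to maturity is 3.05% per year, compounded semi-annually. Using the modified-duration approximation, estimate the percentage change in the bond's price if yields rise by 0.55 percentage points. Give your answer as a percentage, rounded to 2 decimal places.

Periodic yield y = 0.01525. Modified duration first:
  t   CF        PV=CF/(1+0.01525)^t    t·PV
  1     1,562.50     1,539.0298     1,539.0298
  2     1,562.50     1,515.9121     3,031.8243
  3     1,562.50     1,493.1417     4,479.4252
  4     1,562.50     1,470.7133     5,882.8534
  5     1,562.50     1,448.6219     7,243.1093
  6     1,562.50     1,426.8622     8,561.1733
  7     1,562.50     1,405.4294     9,838.0059
  8    51,562.50    45,682.5124   365,460.0990
  Σ                 55,982.2229   406,035.5202
P = 55,982.2229; D_Mac = 7.25294 half-year periods = 3.62647 yrs; D_mod = 3.62647/(1+0.01525) = 3.57200 yrs.
ΔP/P ≈ -D_mod · Δy = -3.57200 × (+0.0055) = -0.019646 = -1.9646%.

-1.96%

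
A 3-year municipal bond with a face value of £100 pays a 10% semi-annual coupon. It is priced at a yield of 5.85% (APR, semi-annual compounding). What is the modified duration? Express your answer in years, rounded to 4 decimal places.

2.6084 years

Periodic yield y = 0.02925. First find Macaulay duration:
  t   CF        PV=CF/(1+0.02925)^t    t·PV
  1         5.00         4.8579         4.8579
  2         5.00         4.7199         9.4397
  3         5.00         4.5857        13.7572
  4         5.00         4.4554        17.8216
  5         5.00         4.3288        21.6439
  6       105.00        88.3210       529.9261
  Σ                    111.2687       597.4463
P = 111.2687; Macaulay duration = 597.4463 / 111.2687 = 5.36940 half-year periods = 2.68470 years.
Modified duration = D_Mac / (1 + y) = 2.68470 / 1.02925 = 2.60841 years.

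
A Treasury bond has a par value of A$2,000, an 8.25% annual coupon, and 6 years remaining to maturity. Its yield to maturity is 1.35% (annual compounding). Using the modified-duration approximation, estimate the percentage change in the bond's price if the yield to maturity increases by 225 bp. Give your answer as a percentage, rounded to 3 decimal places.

-11.411%

Periodic yield y = 0.0135. Modified duration first:
  t   CF        PV=CF/(1+0.0135)^t    t·PV
  1       165.00       162.8022       162.8022
  2       165.00       160.6336       321.2672
  3       165.00       158.4939       475.4818
  4       165.00       156.3828       625.5311
  5       165.00       154.2997       771.4987
  6     2,165.00     1,997.6315    11,985.7891
  Σ                  2,790.2438    14,342.3702
P = 2,790.2438; D_Mac = 5.14019 yrs; D_mod = 5.14019/(1+0.0135) = 5.07172 yrs.
ΔP/P ≈ -D_mod · Δy = -5.07172 × (+0.0225) = -0.114114 = -11.4114%.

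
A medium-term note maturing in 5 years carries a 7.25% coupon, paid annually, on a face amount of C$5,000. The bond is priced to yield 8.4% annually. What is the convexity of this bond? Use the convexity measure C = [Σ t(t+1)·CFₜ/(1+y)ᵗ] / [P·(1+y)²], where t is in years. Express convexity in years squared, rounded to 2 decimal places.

21.16

With y = 0.084:
  t   CF        PV=CF/(1+0.084)^t    t·PV        t(t+1)·PV
  1       362.50       334.4096       334.4096         668.8192
  2       362.50       308.4959       616.9919       1,850.9756
  3       362.50       284.5903       853.7710       3,415.0842
  4       362.50       262.5372     1,050.1489       5,250.7444
  5     5,362.50     3,582.7862    17,913.9311     107,483.5864
  Σ                  4,772.8193    20,769.2524     118,669.2097
P = 4,772.8193.
Convexity = Σ t(t+1)·PV / [P·(1+y)²] = 118,669.2097 / (4,772.8193 × 1.175056) = 21.15946.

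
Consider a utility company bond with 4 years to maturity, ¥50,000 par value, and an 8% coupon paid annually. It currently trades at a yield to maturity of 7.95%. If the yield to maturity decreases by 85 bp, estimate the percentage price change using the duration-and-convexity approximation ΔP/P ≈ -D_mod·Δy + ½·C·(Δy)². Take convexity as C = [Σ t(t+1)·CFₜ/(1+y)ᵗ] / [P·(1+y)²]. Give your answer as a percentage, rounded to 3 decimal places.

With y = 0.0795:
  t   CF        PV=CF/(1+0.0795)^t    t·PV        t(t+1)·PV
  1     4,000.00     3,705.4192     3,705.4192       7,410.8384
  2     4,000.00     3,432.5328     6,865.0656      20,595.1969
  3     4,000.00     3,179.7432     9,539.2297      38,156.9188
  4    54,000.00    39,765.2002   159,060.8008     795,304.0038
  Σ                 50,082.8954   179,170.5153     861,466.9578
P = 50,082.8954; D_Mac = 3.57748 yrs; D_mod = 3.31401 yrs; C = 14.76060.
Duration effect: -3.31401 × (-0.0085) = +0.028169
Convexity effect: 0.5 × 14.76060 × (-0.0085)² = +0.0005332
ΔP/P ≈ +0.028169 + 0.0005332 = +0.028702 = +2.8702%.

+2.870%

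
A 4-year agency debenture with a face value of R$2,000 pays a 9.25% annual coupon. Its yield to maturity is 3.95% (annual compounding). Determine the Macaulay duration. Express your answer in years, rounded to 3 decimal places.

3.564 years

Periodic yield y = 0.0395. Discount each cash flow and weight by its year:
  t   CF        PV=CF/(1+0.0395)^t    t·PV
  1       185.00       177.9702       177.9702
  2       185.00       171.2075       342.4150
  3       185.00       164.7018       494.1053
  4     2,185.00     1,871.3433     7,485.3732
  Σ                  2,385.2227     8,499.8636
Price P = Σ PV = 2,385.2227.
Macaulay duration = Σ(t·PV) / P = 8,499.8636 / 2,385.2227 = 3.56355 years.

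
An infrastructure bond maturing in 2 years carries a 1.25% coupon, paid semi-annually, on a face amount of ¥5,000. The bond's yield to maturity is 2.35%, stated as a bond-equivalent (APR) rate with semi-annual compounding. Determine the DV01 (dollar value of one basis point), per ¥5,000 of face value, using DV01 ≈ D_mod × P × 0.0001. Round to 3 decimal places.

¥0.958

Periodic yield y = 0.01175.
  t   CF        PV=CF/(1+0.01175)^t    t·PV
  1        31.25        30.8871        30.8871
  2        31.25        30.5284        61.0567
  3        31.25        30.1738        90.5215
  4     5,031.25     4,801.5676    19,206.2703
  Σ                  4,893.1568    19,388.7356
P = 4,893.1568; D_Mac = 3.96242 half-year periods = 1.98121 yrs; D_mod = 1.95820 yrs.
DV01 ≈ 1.95820 × 4,893.1568 × 0.0001 = 0.958178.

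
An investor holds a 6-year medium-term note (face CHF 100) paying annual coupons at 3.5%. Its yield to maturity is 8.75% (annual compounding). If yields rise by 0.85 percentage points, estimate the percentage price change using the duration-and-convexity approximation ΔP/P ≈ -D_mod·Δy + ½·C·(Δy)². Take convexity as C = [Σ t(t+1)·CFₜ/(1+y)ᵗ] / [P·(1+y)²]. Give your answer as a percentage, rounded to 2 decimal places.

-4.13%

With y = 0.0875:
  t   CF        PV=CF/(1+0.0875)^t    t·PV        t(t+1)·PV
  1         3.50         3.2184         3.2184           6.4368
  2         3.50         2.9594         5.9189          17.7566
  3         3.50         2.7213         8.1640          32.6559
  4         3.50         2.5024        10.0095          50.0473
  5         3.50         2.3010        11.5051          69.0308
  6       103.50        62.5698       375.4188       2,627.9315
  Σ                     76.2723       414.2346       2,803.8590
P = 76.2723; D_Mac = 5.43099 yrs; D_mod = 4.99402 yrs; C = 31.08354.
Duration effect: -4.99402 × (+0.0085) = -0.042449
Convexity effect: 0.5 × 31.08354 × (0.0085)² = +0.0011229
ΔP/P ≈ -0.042449 + 0.0011229 = -0.041326 = -4.1326%.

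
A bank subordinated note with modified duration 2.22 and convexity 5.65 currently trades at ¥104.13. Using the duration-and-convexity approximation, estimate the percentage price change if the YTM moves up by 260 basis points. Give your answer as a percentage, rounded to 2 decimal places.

Duration effect: -D_mod·Δy = -2.22 × (+0.026) = -0.057720
Convexity effect: ½·C·(Δy)² = 0.5 × 5.65 × (0.026)² = +0.0019097
ΔP/P ≈ -0.057720 + 0.0019097 = -0.0558103
= -5.58103%.

-5.58%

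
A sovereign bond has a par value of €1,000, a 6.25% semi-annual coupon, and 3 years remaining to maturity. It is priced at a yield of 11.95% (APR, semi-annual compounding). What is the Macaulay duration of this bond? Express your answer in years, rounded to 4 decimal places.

2.7613 years

Periodic yield y = 0.05975. Discount each cash flow and weight by its period:
  t   CF        PV=CF/(1+0.05975)^t    t·PV
  1        31.25        29.4881        29.4881
  2        31.25        27.8255        55.6510
  3        31.25        26.2567        78.7700
  4        31.25        24.7763        99.1052
  5        31.25        23.3794       116.8969
  6     1,031.25       728.0202     4,368.1210
  Σ                    859.7461     4,748.0322
Price P = Σ PV = 859.7461.
Macaulay duration = Σ(t·PV) / P = 4,748.0322 / 859.7461 = 5.52260 half-year periods.
In years: 5.52260 / 2 = 2.76130 years.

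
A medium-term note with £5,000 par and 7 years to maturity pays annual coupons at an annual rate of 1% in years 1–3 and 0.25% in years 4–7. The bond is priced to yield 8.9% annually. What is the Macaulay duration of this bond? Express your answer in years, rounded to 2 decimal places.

Periodic yield y = 0.089. Discount each cash flow and weight by its year:
  t   CF        PV=CF/(1+0.089)^t    t·PV
  1        50.00        45.9137        45.9137
  2        50.00        42.1613        84.3226
  3        50.00        38.7156       116.1469
  4        12.50         8.8879        35.5515
  5        12.50         8.1615        40.8076
  6        12.50         7.4945        44.9670
  7     5,012.50     2,759.6832    19,317.7823
  Σ                  2,911.0177    19,685.4916
Price P = Σ PV = 2,911.0177.
Macaulay duration = Σ(t·PV) / P = 19,685.4916 / 2,911.0177 = 6.76241 years.

6.76 years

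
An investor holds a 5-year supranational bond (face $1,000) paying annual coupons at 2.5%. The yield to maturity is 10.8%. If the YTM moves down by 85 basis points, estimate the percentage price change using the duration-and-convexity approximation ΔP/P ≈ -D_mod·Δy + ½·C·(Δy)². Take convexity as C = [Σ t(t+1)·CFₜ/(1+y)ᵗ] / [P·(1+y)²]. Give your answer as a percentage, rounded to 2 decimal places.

+3.69%

With y = 0.108:
  t   CF        PV=CF/(1+0.108)^t    t·PV        t(t+1)·PV
  1        25.00        22.5632        22.5632          45.1264
  2        25.00        20.3639        40.7278         122.1833
  3        25.00        18.3790        55.1369         220.5474
  4        25.00        16.5875        66.3500         331.7500
  5     1,025.00       613.7974     3,068.9871      18,413.9228
  Σ                    691.6909     3,253.7649      19,133.5299
P = 691.6909; D_Mac = 4.70407 yrs; D_mod = 4.24555 yrs; C = 22.53219.
Duration effect: -4.24555 × (-0.0085) = +0.036087
Convexity effect: 0.5 × 22.53219 × (-0.0085)² = +0.0008140
ΔP/P ≈ +0.036087 + 0.0008140 = +0.036901 = +3.6901%.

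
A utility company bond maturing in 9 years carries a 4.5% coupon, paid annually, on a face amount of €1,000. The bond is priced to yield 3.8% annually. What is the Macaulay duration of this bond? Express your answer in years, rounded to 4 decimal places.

Periodic yield y = 0.038. Discount each cash flow and weight by its year:
  t   CF        PV=CF/(1+0.038)^t    t·PV
  1        45.00        43.3526        43.3526
  2        45.00        41.7655        83.5310
  3        45.00        40.2365       120.7096
  4        45.00        38.7635       155.0540
  5        45.00        37.3444       186.7221
  6        45.00        35.9773       215.8637
  7        45.00        34.6602       242.6214
  8        45.00        33.3913       267.1306
  9     1,045.00       747.0336     6,723.3020
  Σ                  1,052.5249     8,038.2870
Price P = Σ PV = 1,052.5249.
Macaulay duration = Σ(t·PV) / P = 8,038.2870 / 1,052.5249 = 7.63715 years.

7.6371 years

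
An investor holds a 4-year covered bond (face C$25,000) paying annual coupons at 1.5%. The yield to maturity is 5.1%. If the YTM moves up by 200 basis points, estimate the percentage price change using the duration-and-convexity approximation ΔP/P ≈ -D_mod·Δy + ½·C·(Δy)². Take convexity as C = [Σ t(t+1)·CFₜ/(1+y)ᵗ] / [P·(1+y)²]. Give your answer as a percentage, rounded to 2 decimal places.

With y = 0.051:
  t   CF        PV=CF/(1+0.051)^t    t·PV        t(t+1)·PV
  1       375.00       356.8030       356.8030         713.6061
  2       375.00       339.4891       678.9782       2,036.9346
  3       375.00       323.0153       969.0460       3,876.1838
  4    25,375.00    20,796.7364    83,186.9455     415,934.7277
  Σ                 21,816.0438    85,191.7727     422,561.4522
P = 21,816.0438; D_Mac = 3.90501 yrs; D_mod = 3.71551 yrs; C = 17.53511.
Duration effect: -3.71551 × (+0.02) = -0.074310
Convexity effect: 0.5 × 17.53511 × (0.02)² = +0.0035070
ΔP/P ≈ -0.074310 + 0.0035070 = -0.070803 = -7.0803%.

-7.08%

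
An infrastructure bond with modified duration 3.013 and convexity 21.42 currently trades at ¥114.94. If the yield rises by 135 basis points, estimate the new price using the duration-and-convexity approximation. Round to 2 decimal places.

¥110.49

Duration effect: -D_mod·Δy = -3.013 × (+0.0135) = -0.0406755
Convexity effect: ½·C·(Δy)² = 0.5 × 21.42 × (0.0135)² = +0.0019518975
ΔP/P ≈ -0.0406755 + 0.0019518975 = -0.0387236025
New price ≈ 114.94 × (1 - 0.0387236025) = 110.48910912865.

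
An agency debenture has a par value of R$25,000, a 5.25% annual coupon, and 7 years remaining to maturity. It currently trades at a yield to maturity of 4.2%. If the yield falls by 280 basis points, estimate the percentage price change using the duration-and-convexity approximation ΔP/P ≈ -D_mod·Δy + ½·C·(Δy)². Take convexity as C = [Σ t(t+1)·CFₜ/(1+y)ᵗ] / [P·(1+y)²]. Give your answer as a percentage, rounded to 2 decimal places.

+17.97%

With y = 0.042:
  t   CF        PV=CF/(1+0.042)^t    t·PV        t(t+1)·PV
  1     1,312.50     1,259.5969     1,259.5969       2,519.1939
  2     1,312.50     1,208.8262     2,417.6525       7,252.9574
  3     1,312.50     1,160.1019     3,480.3058      13,921.2233
  4     1,312.50     1,113.3416     4,453.3664      22,266.8320
  5     1,312.50     1,068.4660     5,342.3301      32,053.9808
  6     1,312.50     1,025.3993     6,152.3955      43,066.7688
  7    26,312.50    19,728.2281   138,097.5966   1,104,780.7731
  Σ                 26,563.9601   161,203.2439   1,225,861.7292
P = 26,563.9601; D_Mac = 6.06849 yrs; D_mod = 5.82389 yrs; C = 42.50238.
Duration effect: -5.82389 × (-0.028) = +0.163069
Convexity effect: 0.5 × 42.50238 × (-0.028)² = +0.0166609
ΔP/P ≈ +0.163069 + 0.0166609 = +0.179730 = +17.9730%.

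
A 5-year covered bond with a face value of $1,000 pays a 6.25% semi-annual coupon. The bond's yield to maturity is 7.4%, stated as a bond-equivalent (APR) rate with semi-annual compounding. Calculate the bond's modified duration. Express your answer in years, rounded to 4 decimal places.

Periodic yield y = 0.037. First find Macaulay duration:
  t   CF        PV=CF/(1+0.037)^t    t·PV
  1        31.25        30.1350        30.1350
  2        31.25        29.0598        58.1196
  3        31.25        28.0229        84.0688
  4        31.25        27.0231       108.0924
  5        31.25        26.0589       130.2945
  6        31.25        25.1291       150.7748
  7        31.25        24.2325       169.6277
  8        31.25        23.3679       186.9433
  9        31.25        22.5342       202.8074
  10    1,031.25       717.0945     7,170.9451
  Σ                    952.6580     8,291.8086
P = 952.6580; Macaulay duration = 8,291.8086 / 952.6580 = 8.70387 half-year periods = 4.35193 years.
Modified duration = D_Mac / (1 + y) = 4.35193 / 1.037 = 4.19666 years.

4.1967 years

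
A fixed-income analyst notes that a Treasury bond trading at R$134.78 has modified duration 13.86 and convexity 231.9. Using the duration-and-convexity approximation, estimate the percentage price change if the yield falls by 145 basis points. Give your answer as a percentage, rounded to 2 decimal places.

Duration effect: -D_mod·Δy = -13.86 × (-0.0145) = +0.200970
Convexity effect: ½·C·(Δy)² = 0.5 × 231.9 × (-0.0145)² = +0.0243784875
ΔP/P ≈ +0.200970 + 0.0243784875 = +0.2253484875
= +22.53484875%.

+22.53%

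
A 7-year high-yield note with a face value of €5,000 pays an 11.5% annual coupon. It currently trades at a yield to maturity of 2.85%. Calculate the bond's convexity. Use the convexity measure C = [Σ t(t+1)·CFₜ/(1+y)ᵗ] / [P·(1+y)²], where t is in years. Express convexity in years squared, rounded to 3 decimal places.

38.359

With y = 0.0285:
  t   CF        PV=CF/(1+0.0285)^t    t·PV        t(t+1)·PV
  1       575.00       559.0666       559.0666       1,118.1332
  2       575.00       543.5747     1,087.1494       3,261.4483
  3       575.00       528.5121     1,585.5364       6,342.1455
  4       575.00       513.8669     2,055.4677      10,277.3384
  5       575.00       499.6275     2,498.1377      14,988.8260
  6       575.00       485.7827     2,914.6964      20,402.8745
  7     5,575.00     4,579.4656    32,056.2591     256,450.0727
  Σ                  7,709.8962    42,756.3132     312,840.8387
P = 7,709.8962.
Convexity = Σ t(t+1)·PV / [P·(1+y)²] = 312,840.8387 / (7,709.8962 × 1.057812) = 38.35892.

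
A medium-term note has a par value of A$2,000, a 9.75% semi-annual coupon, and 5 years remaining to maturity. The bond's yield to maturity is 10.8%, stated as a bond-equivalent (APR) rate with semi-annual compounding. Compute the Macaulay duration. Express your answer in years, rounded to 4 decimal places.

4.0518 years

Periodic yield y = 0.054. Discount each cash flow and weight by its period:
  t   CF        PV=CF/(1+0.054)^t    t·PV
  1        97.50        92.5047        92.5047
  2        97.50        87.7654       175.5308
  3        97.50        83.2689       249.8067
  4        97.50        79.0027       316.0110
  5        97.50        74.9552       374.7758
  6        97.50        71.1150       426.6897
  7        97.50        67.4715       472.3005
  8        97.50        64.0147       512.1176
  9        97.50        60.7350       546.6151
  10    2,097.50     1,239.6408    12,396.4080
  Σ                  1,920.4739    15,562.7599
Price P = Σ PV = 1,920.4739.
Macaulay duration = Σ(t·PV) / P = 15,562.7599 / 1,920.4739 = 8.10360 half-year periods.
In years: 8.10360 / 2 = 4.05180 years.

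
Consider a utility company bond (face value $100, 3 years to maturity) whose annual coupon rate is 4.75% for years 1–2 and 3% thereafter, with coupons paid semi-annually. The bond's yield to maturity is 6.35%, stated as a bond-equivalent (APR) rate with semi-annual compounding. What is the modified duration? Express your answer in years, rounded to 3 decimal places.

Periodic yield y = 0.03175. First find Macaulay duration:
  t   CF        PV=CF/(1+0.03175)^t    t·PV
  1        2.375         2.3019         2.3019
  2        2.375         2.2311         4.4622
  3        2.375         2.1624         6.4873
  4        2.375         2.0959         8.3835
  5        1.500         1.2830         6.4149
  6      101.500        84.1432       504.8594
  Σ                     94.2175       532.9091
P = 94.2175; Macaulay duration = 532.9091 / 94.2175 = 5.65616 half-year periods = 2.82808 years.
Modified duration = D_Mac / (1 + y) = 2.82808 / 1.03175 = 2.74105 years.

2.741 years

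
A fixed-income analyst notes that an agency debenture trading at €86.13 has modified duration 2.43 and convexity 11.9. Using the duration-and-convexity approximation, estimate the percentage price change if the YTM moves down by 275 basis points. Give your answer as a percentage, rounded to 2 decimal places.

Duration effect: -D_mod·Δy = -2.43 × (-0.0275) = +0.066825
Convexity effect: ½·C·(Δy)² = 0.5 × 11.9 × (-0.0275)² = +0.0044996875
ΔP/P ≈ +0.066825 + 0.0044996875 = +0.0713246875
= +7.13246875%.

+7.13%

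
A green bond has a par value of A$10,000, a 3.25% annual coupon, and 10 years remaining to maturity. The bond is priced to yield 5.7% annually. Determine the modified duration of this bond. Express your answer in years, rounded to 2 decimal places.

Periodic yield y = 0.057. First find Macaulay duration:
  t   CF        PV=CF/(1+0.057)^t    t·PV
  1       325.00       307.4740       307.4740
  2       325.00       290.8931       581.7862
  3       325.00       275.2063       825.6190
  4       325.00       260.3655     1,041.4619
  5       325.00       246.3250     1,231.6248
  6       325.00       233.0416     1,398.2495
  7       325.00       220.4745     1,543.3218
  8       325.00       208.5852     1,668.6815
  9       325.00       197.3370     1,776.0328
  10   10,325.00     5,931.1675    59,311.6748
  Σ                  8,170.8696    69,685.9263
P = 8,170.8696; Macaulay duration = 69,685.9263 / 8,170.8696 = 8.52858 years.
Modified duration = D_Mac / (1 + y) = 8.52858 / 1.057 = 8.06867 years.

8.07 years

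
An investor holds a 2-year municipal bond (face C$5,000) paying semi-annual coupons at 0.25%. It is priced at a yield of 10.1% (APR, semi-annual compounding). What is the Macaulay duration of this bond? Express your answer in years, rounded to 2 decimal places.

2.00 years

Periodic yield y = 0.0505. Discount each cash flow and weight by its period:
  t   CF        PV=CF/(1+0.0505)^t    t·PV
  1         6.25         5.9495         5.9495
  2         6.25         5.6635        11.3271
  3         6.25         5.3913        16.1738
  4     5,006.25     4,110.8185    16,443.2742
  Σ                  4,127.8229    16,476.7246
Price P = Σ PV = 4,127.8229.
Macaulay duration = Σ(t·PV) / P = 16,476.7246 / 4,127.8229 = 3.99163 half-year periods.
In years: 3.99163 / 2 = 1.99581 years.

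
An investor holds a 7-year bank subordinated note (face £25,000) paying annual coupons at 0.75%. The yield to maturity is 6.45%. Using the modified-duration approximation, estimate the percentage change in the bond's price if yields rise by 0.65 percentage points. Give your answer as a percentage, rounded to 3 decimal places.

Periodic yield y = 0.0645. Modified duration first:
  t   CF        PV=CF/(1+0.0645)^t    t·PV
  1       187.50       176.1390       176.1390
  2       187.50       165.4664       330.9329
  3       187.50       155.4405       466.3216
  4       187.50       146.0221       584.0884
  5       187.50       137.1744       685.8718
  6       187.50       128.8627       773.1763
  7    25,187.50    16,261.6797   113,831.7580
  Σ                 17,170.7849   116,848.2880
P = 17,170.7849; D_Mac = 6.80506 yrs; D_mod = 6.80506/(1+0.0645) = 6.39273 yrs.
ΔP/P ≈ -D_mod · Δy = -6.39273 × (+0.0065) = -0.041553 = -4.1553%.

-4.155%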